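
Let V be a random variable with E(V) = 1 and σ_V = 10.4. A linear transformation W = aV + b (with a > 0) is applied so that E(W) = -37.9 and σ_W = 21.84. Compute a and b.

a = 2.1, b = -40

σ_W = a·σ_V (a > 0), so a = 21.84/10.4 = 2.1.
E(W) = a·E(V) + b, so b = -37.9 − 2.1·1 = -40.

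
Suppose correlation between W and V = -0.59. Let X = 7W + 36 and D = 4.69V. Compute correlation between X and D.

Linear rescalings preserve correlation up to sign; here the slopes 7 and 4.69 have the same sign, so correlation between X and D = correlation between W and V = -0.59.

correlation between X and D = -0.59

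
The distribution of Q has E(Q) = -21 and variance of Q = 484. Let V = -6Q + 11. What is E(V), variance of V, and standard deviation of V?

E(V) = 137, variance of V = 17424, standard deviation of V = 132

V = -6Q + 11 is linear with a = -6, b = 11.
E(V) = a·E(Q) + b = (-6)·(-21) + 11 = 137.
variance of V = a²·variance of Q = (-6)²·484 = 17424 (the additive constant 11 does not affect variance).
standard deviation of Q = √484 = 22.
standard deviation of V = |a|·standard deviation of Q = |-6|·22 = 132.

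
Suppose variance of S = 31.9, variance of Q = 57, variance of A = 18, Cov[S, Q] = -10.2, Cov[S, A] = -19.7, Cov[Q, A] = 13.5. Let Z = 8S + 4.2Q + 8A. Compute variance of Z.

variance of Z = 1899.24

variance of Z = a²·variance of S + b²·variance of Q + c²·variance of A + 2ab·Cov[S, Q] + 2ac·Cov[S, A] + 2bc·Cov[Q, A], with a = 8, b = 4.2, c = 8.
= 2041.6 + 1005.48 + 1152 + (-685.44) + (-2521.6) + 907.2
= 1899.24.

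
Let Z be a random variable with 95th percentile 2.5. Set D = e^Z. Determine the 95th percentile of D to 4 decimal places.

95th percentile of D = 12.1825

e^Z is increasing, so P_{95}(D) = g(P_{95}(Z)) ≈ 12.1825.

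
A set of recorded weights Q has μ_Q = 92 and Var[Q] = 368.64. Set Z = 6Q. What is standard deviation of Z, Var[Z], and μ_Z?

Z = 6Q is linear with a = 6, b = 0.
standard deviation of Q = √368.64 = 19.2.
standard deviation of Z = |a|·standard deviation of Q = |6|·19.2 = 115.2.
Var[Z] = a²·Var[Q] = 6²·368.64 = 13271.04.
μ_Z = a·μ_Q + b = 6·92 = 552.

standard deviation of Z = 115.2, Var[Z] = 13271.04, μ_Z = 552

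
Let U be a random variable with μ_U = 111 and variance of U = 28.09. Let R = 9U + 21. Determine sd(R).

R = 9U + 21 is linear with a = 9, b = 21.
sd(U) = √28.09 = 5.3.
sd(R) = |a|·sd(U) = |9|·5.3 = 47.7.

sd(R) = 47.7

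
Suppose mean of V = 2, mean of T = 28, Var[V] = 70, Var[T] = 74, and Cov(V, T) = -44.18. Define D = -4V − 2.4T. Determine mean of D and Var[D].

mean of D = -75.2, Var[D] = 697.984

mean of D = (-4)·mean of V + (-2.4)·mean of T = (-4)·2 + (-2.4)·28 = -75.2.
Var[D] = a²·Var[V] + b²·Var[T] + 2ab·Cov(V, T) with a = -4, b = -2.4.
= (-4)²·70 + (-2.4)²·74 + 2·(-4)·(-2.4)·(-44.18)
= 1120 + 426.24 + (-848.256) = 697.984.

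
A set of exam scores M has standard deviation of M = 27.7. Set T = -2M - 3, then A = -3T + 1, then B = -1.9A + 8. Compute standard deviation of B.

standard deviation of T = |-2|·27.7 = 55.4.
standard deviation of A = |-3|·55.4 = 166.2.
standard deviation of B = |-1.9|·166.2 = 315.78.

standard deviation of B = 315.78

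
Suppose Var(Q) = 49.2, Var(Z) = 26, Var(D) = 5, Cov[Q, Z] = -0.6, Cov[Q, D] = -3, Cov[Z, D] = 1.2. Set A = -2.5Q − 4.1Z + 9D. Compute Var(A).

Var(A) = 1183.7

Var(A) = a²·Var(Q) + b²·Var(Z) + c²·Var(D) + 2ab·Cov[Q, Z] + 2ac·Cov[Q, D] + 2bc·Cov[Z, D], with a = -2.5, b = -4.1, c = 9.
= 307.5 + 437.06 + 405 + (-12.3) + 135 + (-88.56)
= 1183.7.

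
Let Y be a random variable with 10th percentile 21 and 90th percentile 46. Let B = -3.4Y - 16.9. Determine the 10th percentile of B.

Since a = -3.4 < 0 the transformation is decreasing, reversing order: the 10th percentile of B corresponds to the 90th percentile of Y.
So P_{10}(B) = a·P_{90}(Y) + b = (-3.4)·46 + (-16.9) = -173.3.

10th percentile of B = -173.3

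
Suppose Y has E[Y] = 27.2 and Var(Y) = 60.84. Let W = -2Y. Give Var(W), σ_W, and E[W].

Var(W) = 243.36, σ_W = 15.6, E[W] = -54.4

W = -2Y is linear with a = -2, b = 0.
Var(W) = a²·Var(Y) = (-2)²·60.84 = 243.36.
σ_Y = √60.84 = 7.8.
σ_W = |a|·σ_Y = |-2|·7.8 = 15.6.
E[W] = a·E[Y] + b = (-2)·27.2 = -54.4.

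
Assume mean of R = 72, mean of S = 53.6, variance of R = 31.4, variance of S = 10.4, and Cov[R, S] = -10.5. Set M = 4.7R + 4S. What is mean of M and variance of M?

mean of M = 4.7·mean of R + 4·mean of S = 4.7·72 + 4·53.6 = 552.8.
variance of M = a²·variance of R + b²·variance of S + 2ab·Cov[R, S] with a = 4.7, b = 4.
= 4.7²·31.4 + 4²·10.4 + 2·4.7·4·(-10.5)
= 693.626 + 166.4 + (-394.8) = 465.226.

mean of M = 552.8, variance of M = 465.226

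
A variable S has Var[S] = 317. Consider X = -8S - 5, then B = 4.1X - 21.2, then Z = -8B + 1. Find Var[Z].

Var[X] = (-8)²·317 = 20288.
Var[B] = 4.1²·20288 = 341041.28.
Var[Z] = (-8)²·341041.28 = 21826641.92.

Var[Z] = 21826641.92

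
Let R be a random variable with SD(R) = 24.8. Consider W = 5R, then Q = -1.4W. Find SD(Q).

SD(W) = |5|·24.8 = 124.
SD(Q) = |-1.4|·124 = 173.6.

SD(Q) = 173.6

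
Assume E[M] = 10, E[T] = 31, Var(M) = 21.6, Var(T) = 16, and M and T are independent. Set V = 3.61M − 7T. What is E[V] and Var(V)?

E[V] = 3.61·E[M] + (-7)·E[T] = 3.61·10 + (-7)·31 = -180.9.
Var(V) = a²·Var(M) + b²·Var(T) + 2ab·covariance of M and T with a = 3.61, b = -7.
Independence gives covariance of M and T = 0.
= 3.61²·21.6 + (-7)²·16 + 2·3.61·(-7)·0
= 281.49336 + 784 + 0 = 1065.49336.

E[V] = -180.9, Var(V) = 1065.49336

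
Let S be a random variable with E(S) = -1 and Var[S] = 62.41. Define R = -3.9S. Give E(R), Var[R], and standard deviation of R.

R = -3.9S is linear with a = -3.9, b = 0.
E(R) = a·E(S) + b = (-3.9)·(-1) = 3.9.
Var[R] = a²·Var[S] = (-3.9)²·62.41 = 949.2561.
standard deviation of S = √62.41 = 7.9.
standard deviation of R = |a|·standard deviation of S = |-3.9|·7.9 = 30.81.

E(R) = 3.9, Var[R] = 949.2561, standard deviation of R = 30.81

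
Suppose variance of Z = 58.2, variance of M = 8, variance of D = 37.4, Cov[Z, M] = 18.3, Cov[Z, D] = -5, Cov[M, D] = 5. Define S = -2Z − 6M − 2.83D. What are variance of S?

variance of S = 1372.73286

variance of S = a²·variance of Z + b²·variance of M + c²·variance of D + 2ab·Cov[Z, M] + 2ac·Cov[Z, D] + 2bc·Cov[M, D], with a = -2, b = -6, c = -2.83.
= 232.8 + 288 + 299.53286 + 439.2 + (-56.6) + 169.8
= 1372.73286.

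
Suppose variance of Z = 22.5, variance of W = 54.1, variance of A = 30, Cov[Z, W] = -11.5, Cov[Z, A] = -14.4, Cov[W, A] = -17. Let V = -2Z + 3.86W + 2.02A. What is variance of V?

variance of V = a²·variance of Z + b²·variance of W + c²·variance of A + 2ab·Cov[Z, W] + 2ac·Cov[Z, A] + 2bc·Cov[W, A], with a = -2, b = 3.86, c = 2.02.
= 90 + 806.06836 + 122.412 + 177.56 + 116.352 + (-265.1048)
= 1047.28756.

variance of V = 1047.28756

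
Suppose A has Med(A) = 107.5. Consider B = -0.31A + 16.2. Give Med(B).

A linear map preserves order up to sign, so Med(B) = a·Med(A) + b = (-0.31)·107.5 + 16.2 = -17.125.

Med(B) = -17.125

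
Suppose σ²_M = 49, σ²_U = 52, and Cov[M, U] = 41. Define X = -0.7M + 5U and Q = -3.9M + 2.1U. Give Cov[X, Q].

Cov[X, Q] = -180

By bilinearity, Cov[X, Q] = ac·σ²_M + bd·σ²_U + (ad+bc)·Cov[M, U], with a=-0.7, b=5, c=-3.9, d=2.1.
ac·σ²_M = (-0.7)·(-3.9)·49 = 133.77
bd·σ²_U = 5·2.1·52 = 546
(ad+bc)·Cov[M, U] = (-20.97)·41 = -859.77
Cov[X, Q] = 133.77 + 546 + (-859.77) = -180.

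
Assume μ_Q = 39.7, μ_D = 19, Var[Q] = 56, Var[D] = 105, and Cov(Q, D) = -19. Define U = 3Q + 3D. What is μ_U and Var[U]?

μ_U = 3·μ_Q + 3·μ_D = 3·39.7 + 3·19 = 176.1.
Var[U] = a²·Var[Q] + b²·Var[D] + 2ab·Cov(Q, D) with a = 3, b = 3.
= 3²·56 + 3²·105 + 2·3·3·(-19)
= 504 + 945 + (-342) = 1107.

μ_U = 176.1, Var[U] = 1107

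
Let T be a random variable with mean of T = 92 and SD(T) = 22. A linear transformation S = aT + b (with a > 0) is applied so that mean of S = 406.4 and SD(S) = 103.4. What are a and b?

a = 4.7, b = -26

SD(S) = a·SD(T) (a > 0), so a = 103.4/22 = 4.7.
mean of S = a·mean of T + b, so b = 406.4 − 4.7·92 = -26.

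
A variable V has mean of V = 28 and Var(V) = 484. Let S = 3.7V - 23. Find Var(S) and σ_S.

Var(S) = 6625.96, σ_S = 81.4

S = 3.7V - 23 is linear with a = 3.7, b = -23.
Var(S) = a²·Var(V) = 3.7²·484 = 6625.96 (the additive constant -23 does not affect variance).
σ_V = √484 = 22.
σ_S = |a|·σ_V = |3.7|·22 = 81.4.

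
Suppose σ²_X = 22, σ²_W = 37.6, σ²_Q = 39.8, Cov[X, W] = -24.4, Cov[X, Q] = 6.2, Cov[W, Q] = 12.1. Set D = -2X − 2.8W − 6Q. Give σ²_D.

σ²_D = 2097.664

σ²_D = a²·σ²_X + b²·σ²_W + c²·σ²_Q + 2ab·Cov[X, W] + 2ac·Cov[X, Q] + 2bc·Cov[W, Q], with a = -2, b = -2.8, c = -6.
= 88 + 294.784 + 1432.8 + (-273.28) + 148.8 + 406.56
= 2097.664.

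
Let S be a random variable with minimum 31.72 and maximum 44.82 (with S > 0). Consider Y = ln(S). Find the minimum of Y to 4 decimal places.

min(Y) = 3.4569

ln(S) is increasing on this domain, so min(Y) comes from min(S) = 31.72: min(Y) = ln(31.72) ≈ 3.4569.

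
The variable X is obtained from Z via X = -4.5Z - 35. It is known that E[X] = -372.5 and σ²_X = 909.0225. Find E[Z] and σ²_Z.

From X = -4.5Z - 35: E[X] = a·E[Z] + b, so E[Z] = (E[X] − b)/a = (-372.5 − (-35))/(-4.5) = 75.
σ²_X = a²·σ²_Z, so σ²_Z = 909.0225/(-4.5)² = 44.89.

E[Z] = 75, σ²_Z = 44.89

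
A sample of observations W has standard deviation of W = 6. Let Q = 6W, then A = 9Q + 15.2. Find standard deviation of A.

standard deviation of Q = |6|·6 = 36.
standard deviation of A = |9|·36 = 324.

standard deviation of A = 324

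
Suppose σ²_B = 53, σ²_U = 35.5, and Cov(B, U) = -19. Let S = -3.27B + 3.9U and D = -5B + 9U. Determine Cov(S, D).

Cov(S, D) = 3042.27

By bilinearity, Cov(S, D) = ac·σ²_B + bd·σ²_U + (ad+bc)·Cov(B, U), with a=-3.27, b=3.9, c=-5, d=9.
ac·σ²_B = (-3.27)·(-5)·53 = 866.55
bd·σ²_U = 3.9·9·35.5 = 1246.05
(ad+bc)·Cov(B, U) = (-48.93)·(-19) = 929.67
Cov(S, D) = 866.55 + 1246.05 + 929.67 = 3042.27.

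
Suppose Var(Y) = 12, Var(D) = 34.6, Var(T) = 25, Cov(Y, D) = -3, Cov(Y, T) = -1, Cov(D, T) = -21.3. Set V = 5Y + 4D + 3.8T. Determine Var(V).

Var(V) = 409.08

Var(V) = a²·Var(Y) + b²·Var(D) + c²·Var(T) + 2ab·Cov(Y, D) + 2ac·Cov(Y, T) + 2bc·Cov(D, T), with a = 5, b = 4, c = 3.8.
= 300 + 553.6 + 361 + (-120) + (-38) + (-647.52)
= 409.08.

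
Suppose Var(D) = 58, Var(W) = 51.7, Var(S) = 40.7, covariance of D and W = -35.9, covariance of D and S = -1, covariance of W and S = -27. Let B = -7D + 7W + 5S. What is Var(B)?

Var(B) = a²·Var(D) + b²·Var(W) + c²·Var(S) + 2ab·covariance of D and W + 2ac·covariance of D and S + 2bc·covariance of W and S, with a = -7, b = 7, c = 5.
= 2842 + 2533.3 + 1017.5 + 3518.2 + 70 + (-1890)
= 8091.

Var(B) = 8091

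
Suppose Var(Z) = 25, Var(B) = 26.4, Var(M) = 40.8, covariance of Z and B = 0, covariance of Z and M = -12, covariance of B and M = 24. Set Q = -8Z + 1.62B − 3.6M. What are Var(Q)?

Var(Q) = a²·Var(Z) + b²·Var(B) + c²·Var(M) + 2ab·covariance of Z and B + 2ac·covariance of Z and M + 2bc·covariance of B and M, with a = -8, b = 1.62, c = -3.6.
= 1600 + 69.28416 + 528.768 + 0 + (-691.2) + (-279.936)
= 1226.91616.

Var(Q) = 1226.91616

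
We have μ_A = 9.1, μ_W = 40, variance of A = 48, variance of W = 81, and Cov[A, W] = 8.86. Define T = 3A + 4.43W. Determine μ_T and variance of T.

μ_T = 204.5, variance of T = 2257.1157

μ_T = 3·μ_A + 4.43·μ_W = 3·9.1 + 4.43·40 = 204.5.
variance of T = a²·variance of A + b²·variance of W + 2ab·Cov[A, W] with a = 3, b = 4.43.
= 3²·48 + 4.43²·81 + 2·3·4.43·8.86
= 432 + 1589.6169 + 235.4988 = 2257.1157.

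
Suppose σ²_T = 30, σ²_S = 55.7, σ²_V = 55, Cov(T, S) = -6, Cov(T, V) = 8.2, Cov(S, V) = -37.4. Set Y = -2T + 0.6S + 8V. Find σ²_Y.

σ²_Y = a²·σ²_T + b²·σ²_S + c²·σ²_V + 2ab·Cov(T, S) + 2ac·Cov(T, V) + 2bc·Cov(S, V), with a = -2, b = 0.6, c = 8.
= 120 + 20.052 + 3520 + 14.4 + (-262.4) + (-359.04)
= 3053.012.

σ²_Y = 3053.012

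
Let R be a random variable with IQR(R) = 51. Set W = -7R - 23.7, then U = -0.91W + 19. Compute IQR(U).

IQR(W) = |-7|·51 = 357.
IQR(U) = |-0.91|·357 = 324.87.

IQR(U) = 324.87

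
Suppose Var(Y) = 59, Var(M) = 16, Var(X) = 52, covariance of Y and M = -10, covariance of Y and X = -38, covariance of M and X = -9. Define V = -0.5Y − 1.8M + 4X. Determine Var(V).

Var(V) = a²·Var(Y) + b²·Var(M) + c²·Var(X) + 2ab·covariance of Y and M + 2ac·covariance of Y and X + 2bc·covariance of M and X, with a = -0.5, b = -1.8, c = 4.
= 14.75 + 51.84 + 832 + (-18) + 152 + 129.6
= 1162.19.

Var(V) = 1162.19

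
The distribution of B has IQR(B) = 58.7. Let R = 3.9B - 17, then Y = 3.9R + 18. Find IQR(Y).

IQR(Y) = 892.827

IQR(R) = |3.9|·58.7 = 228.93.
IQR(Y) = |3.9|·228.93 = 892.827.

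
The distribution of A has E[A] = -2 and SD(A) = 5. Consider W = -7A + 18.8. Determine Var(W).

Var(W) = 1225

W = -7A + 18.8 is linear with a = -7, b = 18.8.
Var(A) = 5² = 25.
Var(W) = a²·Var(A) = (-7)²·25 = 1225 (the additive constant 18.8 does not affect variance).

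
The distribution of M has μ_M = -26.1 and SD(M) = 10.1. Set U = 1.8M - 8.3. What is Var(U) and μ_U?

Var(U) = 330.5124, μ_U = -55.28

U = 1.8M - 8.3 is linear with a = 1.8, b = -8.3.
Var(M) = 10.1² = 102.01.
Var(U) = a²·Var(M) = 1.8²·102.01 = 330.5124 (the additive constant -8.3 does not affect variance).
μ_U = a·μ_M + b = 1.8·(-26.1) + (-8.3) = -55.28.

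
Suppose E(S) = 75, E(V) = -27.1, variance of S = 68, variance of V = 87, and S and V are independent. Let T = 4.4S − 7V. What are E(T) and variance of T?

E(T) = 4.4·E(S) + (-7)·E(V) = 4.4·75 + (-7)·(-27.1) = 519.7.
variance of T = a²·variance of S + b²·variance of V + 2ab·Cov[S, V] with a = 4.4, b = -7.
Independence gives Cov[S, V] = 0.
= 4.4²·68 + (-7)²·87 + 2·4.4·(-7)·0
= 1316.48 + 4263 + 0 = 5579.48.

E(T) = 519.7, variance of T = 5579.48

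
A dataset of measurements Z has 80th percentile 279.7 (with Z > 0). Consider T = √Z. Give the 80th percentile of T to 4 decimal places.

√Z is increasing, so P_{80}(T) = g(P_{80}(Z)) ≈ 16.7242.

80th percentile of T = 16.7242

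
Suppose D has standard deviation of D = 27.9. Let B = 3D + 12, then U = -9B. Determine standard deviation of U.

standard deviation of B = |3|·27.9 = 83.7.
standard deviation of U = |-9|·83.7 = 753.3.

standard deviation of U = 753.3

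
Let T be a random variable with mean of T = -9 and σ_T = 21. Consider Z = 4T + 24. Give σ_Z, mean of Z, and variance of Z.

Z = 4T + 24 is linear with a = 4, b = 24.
σ_Z = |a|·σ_T = |4|·21 = 84.
mean of Z = a·mean of T + b = 4·(-9) + 24 = -12.
variance of T = 21² = 441.
variance of Z = a²·variance of T = 4²·441 = 7056 (the additive constant 24 does not affect variance).

σ_Z = 84, mean of Z = -12, variance of Z = 7056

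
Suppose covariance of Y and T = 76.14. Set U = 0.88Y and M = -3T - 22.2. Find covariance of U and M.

covariance of U and M = a·c·covariance of Y and T = 0.88·(-3)·76.14 = -201.0096. Additive constants drop out.

covariance of U and M = -201.0096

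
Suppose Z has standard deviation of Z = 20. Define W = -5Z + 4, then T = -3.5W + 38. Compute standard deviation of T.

standard deviation of T = 350

standard deviation of W = |-5|·20 = 100.
standard deviation of T = |-3.5|·100 = 350.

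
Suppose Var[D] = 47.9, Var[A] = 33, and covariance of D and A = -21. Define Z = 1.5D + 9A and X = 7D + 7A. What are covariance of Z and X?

By bilinearity, covariance of Z and X = ac·Var[D] + bd·Var[A] + (ad+bc)·covariance of D and A, with a=1.5, b=9, c=7, d=7.
ac·Var[D] = 1.5·7·47.9 = 502.95
bd·Var[A] = 9·7·33 = 2079
(ad+bc)·covariance of D and A = (73.5)·(-21) = -1543.5
covariance of Z and X = 502.95 + 2079 + (-1543.5) = 1038.45.

covariance of Z and X = 1038.45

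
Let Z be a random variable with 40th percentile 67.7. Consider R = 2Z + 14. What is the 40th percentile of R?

Since a = 2 > 0 the transformation is increasing, so the 40th percentile of R = a·(P_{40} of Z) + b = 2·67.7 + 14 = 149.4.

40th percentile of R = 149.4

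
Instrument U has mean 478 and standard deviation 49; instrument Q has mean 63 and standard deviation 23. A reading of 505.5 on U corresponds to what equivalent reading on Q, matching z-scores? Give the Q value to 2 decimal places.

Q = 75.91

z = (505.5 − 478)/49 ≈ 0.5612.
Q = 63 + z·23 = 63 + (505.5 − 478)·23/49 ≈ 75.91.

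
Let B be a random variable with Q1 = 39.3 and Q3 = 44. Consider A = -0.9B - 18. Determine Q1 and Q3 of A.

Q1(A) = -57.6, Q3(A) = -53.37

a = -0.9 < 0 reverses order: Q1(A) comes from Q3(B), Q3(A) from Q1(B).
Q1(A) = (-0.9)·44 + (-18) = -57.6; Q3(A) = (-0.9)·39.3 + (-18) = -53.37.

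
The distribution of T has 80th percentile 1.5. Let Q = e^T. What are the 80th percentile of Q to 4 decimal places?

e^T is increasing, so P_{80}(Q) = g(P_{80}(T)) ≈ 4.4817.

80th percentile of Q = 4.4817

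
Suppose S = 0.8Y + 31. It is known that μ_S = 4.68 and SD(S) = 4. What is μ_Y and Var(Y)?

μ_Y = -32.9, Var(Y) = 25

From S = 0.8Y + 31: μ_S = a·μ_Y + b, so μ_Y = (μ_S − b)/a = (4.68 − 31)/0.8 = -32.9.
Var(S) = 4² = 16.
Var(S) = a²·Var(Y), so Var(Y) = 16/0.8² = 25.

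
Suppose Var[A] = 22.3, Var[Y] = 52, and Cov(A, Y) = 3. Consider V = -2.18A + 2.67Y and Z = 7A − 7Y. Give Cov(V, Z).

By bilinearity, Cov(V, Z) = ac·Var[A] + bd·Var[Y] + (ad+bc)·Cov(A, Y), with a=-2.18, b=2.67, c=7, d=-7.
ac·Var[A] = (-2.18)·7·22.3 = -340.298
bd·Var[Y] = 2.67·(-7)·52 = -971.88
(ad+bc)·Cov(A, Y) = (33.95)·3 = 101.85
Cov(V, Z) = -340.298 + (-971.88) + 101.85 = -1210.328.

Cov(V, Z) = -1210.328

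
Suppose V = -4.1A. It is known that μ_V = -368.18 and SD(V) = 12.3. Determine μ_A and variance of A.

From V = -4.1A: μ_V = a·μ_A + b, so μ_A = (μ_V − b)/a = (-368.18 − 0)/(-4.1) = 89.8.
variance of V = 12.3² = 151.29.
variance of V = a²·variance of A, so variance of A = 151.29/(-4.1)² = 9.

μ_A = 89.8, variance of A = 9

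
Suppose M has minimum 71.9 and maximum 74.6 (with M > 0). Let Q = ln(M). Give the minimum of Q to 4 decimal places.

ln(M) is increasing on this domain, so min(Q) comes from min(M) = 71.9: min(Q) = ln(71.9) ≈ 4.2753.

min(Q) = 4.2753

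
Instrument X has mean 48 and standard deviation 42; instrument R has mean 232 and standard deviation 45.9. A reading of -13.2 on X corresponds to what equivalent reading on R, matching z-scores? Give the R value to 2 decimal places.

z = (-13.2 − 48)/42 ≈ -1.4571.
R = 232 + z·45.9 = 232 + (-13.2 − 48)·45.9/42 ≈ 165.12.

R = 165.12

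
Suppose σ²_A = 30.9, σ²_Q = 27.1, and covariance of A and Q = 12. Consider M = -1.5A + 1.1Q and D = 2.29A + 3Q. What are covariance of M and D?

By bilinearity, covariance of M and D = ac·σ²_A + bd·σ²_Q + (ad+bc)·covariance of A and Q, with a=-1.5, b=1.1, c=2.29, d=3.
ac·σ²_A = (-1.5)·2.29·30.9 = -106.1415
bd·σ²_Q = 1.1·3·27.1 = 89.43
(ad+bc)·covariance of A and Q = (-1.981)·12 = -23.772
covariance of M and D = -106.1415 + 89.43 + (-23.772) = -40.4835.

covariance of M and D = -40.4835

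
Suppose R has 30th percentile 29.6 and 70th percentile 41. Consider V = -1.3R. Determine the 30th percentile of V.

Since a = -1.3 < 0 the transformation is decreasing, reversing order: the 30th percentile of V corresponds to the 70th percentile of R.
So P_{30}(V) = a·P_{70}(R) + b = (-1.3)·41 = -53.3.

30th percentile of V = -53.3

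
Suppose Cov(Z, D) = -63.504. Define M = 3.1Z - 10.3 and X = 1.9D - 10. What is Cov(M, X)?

Cov(M, X) = -374.03856

Cov(M, X) = a·c·Cov(Z, D) = 3.1·1.9·(-63.504) = -374.03856. Additive constants drop out.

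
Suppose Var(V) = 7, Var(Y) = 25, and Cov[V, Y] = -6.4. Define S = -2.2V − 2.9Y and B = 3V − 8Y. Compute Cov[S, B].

By bilinearity, Cov[S, B] = ac·Var(V) + bd·Var(Y) + (ad+bc)·Cov[V, Y], with a=-2.2, b=-2.9, c=3, d=-8.
ac·Var(V) = (-2.2)·3·7 = -46.2
bd·Var(Y) = (-2.9)·(-8)·25 = 580
(ad+bc)·Cov[V, Y] = (8.9)·(-6.4) = -56.96
Cov[S, B] = -46.2 + 580 + (-56.96) = 476.84.

Cov[S, B] = 476.84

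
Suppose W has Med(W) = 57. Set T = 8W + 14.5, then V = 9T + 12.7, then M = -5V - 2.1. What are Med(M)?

Med(T) = 8·57 + 14.5 = 470.5.
Med(V) = 9·470.5 + 12.7 = 4247.2.
Med(M) = (-5)·4247.2 + (-2.1) = -21238.1.

Med(M) = -21238.1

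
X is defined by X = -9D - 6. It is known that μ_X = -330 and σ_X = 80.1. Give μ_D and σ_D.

μ_D = 36, σ_D = 8.9

From X = -9D - 6: μ_X = a·μ_D + b, so μ_D = (μ_X − b)/a = (-330 − (-6))/(-9) = 36.
σ_X = |a|·σ_D, so σ_D = 80.1/|-9| = 8.9.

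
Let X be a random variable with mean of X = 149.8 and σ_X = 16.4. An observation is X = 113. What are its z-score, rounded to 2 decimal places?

z = (X − mean of X) / σ_X = (113 − 149.8) / 16.4 ≈ -2.24.

z = -2.24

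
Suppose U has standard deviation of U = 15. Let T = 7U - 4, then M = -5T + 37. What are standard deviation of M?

standard deviation of T = |7|·15 = 105.
standard deviation of M = |-5|·105 = 525.

standard deviation of M = 525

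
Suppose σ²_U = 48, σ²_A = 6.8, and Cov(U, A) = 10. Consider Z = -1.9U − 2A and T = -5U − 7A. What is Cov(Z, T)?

Cov(Z, T) = 784.2

By bilinearity, Cov(Z, T) = ac·σ²_U + bd·σ²_A + (ad+bc)·Cov(U, A), with a=-1.9, b=-2, c=-5, d=-7.
ac·σ²_U = (-1.9)·(-5)·48 = 456
bd·σ²_A = (-2)·(-7)·6.8 = 95.2
(ad+bc)·Cov(U, A) = (23.3)·10 = 233
Cov(Z, T) = 456 + 95.2 + 233 = 784.2.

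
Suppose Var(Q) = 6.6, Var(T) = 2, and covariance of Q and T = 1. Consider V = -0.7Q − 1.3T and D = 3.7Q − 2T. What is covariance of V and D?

covariance of V and D = -15.304

By bilinearity, covariance of V and D = ac·Var(Q) + bd·Var(T) + (ad+bc)·covariance of Q and T, with a=-0.7, b=-1.3, c=3.7, d=-2.
ac·Var(Q) = (-0.7)·3.7·6.6 = -17.094
bd·Var(T) = (-1.3)·(-2)·2 = 5.2
(ad+bc)·covariance of Q and T = (-3.41)·1 = -3.41
covariance of V and D = -17.094 + 5.2 + (-3.41) = -15.304.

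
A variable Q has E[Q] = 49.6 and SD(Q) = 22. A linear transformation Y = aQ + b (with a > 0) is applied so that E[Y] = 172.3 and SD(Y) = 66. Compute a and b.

SD(Y) = a·SD(Q) (a > 0), so a = 66/22 = 3.
E[Y] = a·E[Q] + b, so b = 172.3 − 3·49.6 = 23.5.

a = 3, b = 23.5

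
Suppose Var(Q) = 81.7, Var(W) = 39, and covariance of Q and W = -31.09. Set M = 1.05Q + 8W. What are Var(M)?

Var(M) = 2063.76225

Var(M) = a²·Var(Q) + b²·Var(W) + 2ab·covariance of Q and W with a = 1.05, b = 8.
= 1.05²·81.7 + 8²·39 + 2·1.05·8·(-31.09)
= 90.07425 + 2496 + (-522.312) = 2063.76225.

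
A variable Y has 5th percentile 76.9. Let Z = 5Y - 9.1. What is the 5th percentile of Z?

Since a = 5 > 0 the transformation is increasing, so the 5th percentile of Z = a·(P_{5} of Y) + b = 5·76.9 + (-9.1) = 375.4.

5th percentile of Z = 375.4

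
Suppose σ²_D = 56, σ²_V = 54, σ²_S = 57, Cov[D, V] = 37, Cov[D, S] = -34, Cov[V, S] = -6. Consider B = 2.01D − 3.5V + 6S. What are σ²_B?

σ²_B = 1851.0756

σ²_B = a²·σ²_D + b²·σ²_V + c²·σ²_S + 2ab·Cov[D, V] + 2ac·Cov[D, S] + 2bc·Cov[V, S], with a = 2.01, b = -3.5, c = 6.
= 226.2456 + 661.5 + 2052 + (-520.59) + (-820.08) + 252
= 1851.0756.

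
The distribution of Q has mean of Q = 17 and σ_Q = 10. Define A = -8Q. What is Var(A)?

A = -8Q is linear with a = -8, b = 0.
Var(Q) = 10² = 100.
Var(A) = a²·Var(Q) = (-8)²·100 = 6400.

Var(A) = 6400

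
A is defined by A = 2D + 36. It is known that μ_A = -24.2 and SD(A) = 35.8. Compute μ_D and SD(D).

μ_D = -30.1, SD(D) = 17.9

From A = 2D + 36: μ_A = a·μ_D + b, so μ_D = (μ_A − b)/a = (-24.2 − 36)/2 = -30.1.
SD(A) = |a|·SD(D), so SD(D) = 35.8/|2| = 17.9.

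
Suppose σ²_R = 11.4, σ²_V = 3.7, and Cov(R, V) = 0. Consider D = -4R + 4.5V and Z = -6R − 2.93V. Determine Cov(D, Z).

By bilinearity, Cov(D, Z) = ac·σ²_R + bd·σ²_V + (ad+bc)·Cov(R, V), with a=-4, b=4.5, c=-6, d=-2.93.
ac·σ²_R = (-4)·(-6)·11.4 = 273.6
bd·σ²_V = 4.5·(-2.93)·3.7 = -48.7845
(ad+bc)·Cov(R, V) = (-15.28)·0 = 0
Cov(D, Z) = 273.6 + (-48.7845) + 0 = 224.8155.

Cov(D, Z) = 224.8155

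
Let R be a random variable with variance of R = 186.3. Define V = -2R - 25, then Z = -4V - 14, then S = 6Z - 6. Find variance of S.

variance of S = 429235.2

variance of V = (-2)²·186.3 = 745.2.
variance of Z = (-4)²·745.2 = 11923.2.
variance of S = 6²·11923.2 = 429235.2.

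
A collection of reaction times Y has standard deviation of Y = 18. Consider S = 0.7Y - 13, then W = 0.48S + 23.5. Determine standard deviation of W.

standard deviation of W = 6.048

standard deviation of S = |0.7|·18 = 12.6.
standard deviation of W = |0.48|·12.6 = 6.048.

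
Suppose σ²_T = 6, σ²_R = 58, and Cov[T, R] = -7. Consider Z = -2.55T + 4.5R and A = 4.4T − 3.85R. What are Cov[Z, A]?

Cov[Z, A] = -1279.4925

By bilinearity, Cov[Z, A] = ac·σ²_T + bd·σ²_R + (ad+bc)·Cov[T, R], with a=-2.55, b=4.5, c=4.4, d=-3.85.
ac·σ²_T = (-2.55)·4.4·6 = -67.32
bd·σ²_R = 4.5·(-3.85)·58 = -1004.85
(ad+bc)·Cov[T, R] = (29.6175)·(-7) = -207.3225
Cov[Z, A] = -67.32 + (-1004.85) + (-207.3225) = -1279.4925.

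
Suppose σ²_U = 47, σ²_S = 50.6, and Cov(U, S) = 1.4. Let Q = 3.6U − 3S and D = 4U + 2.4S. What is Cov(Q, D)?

Cov(Q, D) = 307.776

By bilinearity, Cov(Q, D) = ac·σ²_U + bd·σ²_S + (ad+bc)·Cov(U, S), with a=3.6, b=-3, c=4, d=2.4.
ac·σ²_U = 3.6·4·47 = 676.8
bd·σ²_S = (-3)·2.4·50.6 = -364.32
(ad+bc)·Cov(U, S) = (-3.36)·1.4 = -4.704
Cov(Q, D) = 676.8 + (-364.32) + (-4.704) = 307.776.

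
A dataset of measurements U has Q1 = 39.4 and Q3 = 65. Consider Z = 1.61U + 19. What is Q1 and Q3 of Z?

a = 1.61 > 0: Q1(Z) = a·Q1(U)+b = 82.434, Q3(Z) = a·Q3(U)+b = 123.65.

Q1(Z) = 82.434, Q3(Z) = 123.65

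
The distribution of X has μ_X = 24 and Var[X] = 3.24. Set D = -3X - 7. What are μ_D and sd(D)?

μ_D = -79, sd(D) = 5.4

D = -3X - 7 is linear with a = -3, b = -7.
μ_D = a·μ_X + b = (-3)·24 + (-7) = -79.
sd(X) = √3.24 = 1.8.
sd(D) = |a|·sd(X) = |-3|·1.8 = 5.4.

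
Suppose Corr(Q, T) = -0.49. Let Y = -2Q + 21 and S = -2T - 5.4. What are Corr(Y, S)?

Corr(Y, S) = -0.49

Linear rescalings preserve correlation up to sign; here the slopes -2 and -2 have the same sign, so Corr(Y, S) = Corr(Q, T) = -0.49.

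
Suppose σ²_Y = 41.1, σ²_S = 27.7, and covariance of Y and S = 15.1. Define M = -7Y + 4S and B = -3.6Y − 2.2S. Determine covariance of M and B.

By bilinearity, covariance of M and B = ac·σ²_Y + bd·σ²_S + (ad+bc)·covariance of Y and S, with a=-7, b=4, c=-3.6, d=-2.2.
ac·σ²_Y = (-7)·(-3.6)·41.1 = 1035.72
bd·σ²_S = 4·(-2.2)·27.7 = -243.76
(ad+bc)·covariance of Y and S = (1)·15.1 = 15.1
covariance of M and B = 1035.72 + (-243.76) + 15.1 = 807.06.

covariance of M and B = 807.06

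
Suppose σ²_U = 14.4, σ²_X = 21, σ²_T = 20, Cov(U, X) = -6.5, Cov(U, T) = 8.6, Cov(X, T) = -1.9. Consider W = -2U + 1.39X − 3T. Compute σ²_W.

σ²_W = 433.3601

σ²_W = a²·σ²_U + b²·σ²_X + c²·σ²_T + 2ab·Cov(U, X) + 2ac·Cov(U, T) + 2bc·Cov(X, T), with a = -2, b = 1.39, c = -3.
= 57.6 + 40.5741 + 180 + 36.14 + 103.2 + 15.846
= 433.3601.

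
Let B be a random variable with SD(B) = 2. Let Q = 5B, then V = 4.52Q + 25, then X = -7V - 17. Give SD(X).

SD(Q) = |5|·2 = 10.
SD(V) = |4.52|·10 = 45.2.
SD(X) = |-7|·45.2 = 316.4.

SD(X) = 316.4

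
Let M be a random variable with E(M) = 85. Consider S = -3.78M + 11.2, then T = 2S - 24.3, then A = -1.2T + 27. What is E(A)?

E(S) = (-3.78)·85 + 11.2 = -310.1.
E(T) = 2·(-310.1) + (-24.3) = -644.5.
E(A) = (-1.2)·(-644.5) + 27 = 800.4.

E(A) = 800.4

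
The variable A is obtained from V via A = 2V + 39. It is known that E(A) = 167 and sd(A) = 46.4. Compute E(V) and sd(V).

E(V) = 64, sd(V) = 23.2

From A = 2V + 39: E(A) = a·E(V) + b, so E(V) = (E(A) − b)/a = (167 − 39)/2 = 64.
sd(A) = |a|·sd(V), so sd(V) = 46.4/|2| = 23.2.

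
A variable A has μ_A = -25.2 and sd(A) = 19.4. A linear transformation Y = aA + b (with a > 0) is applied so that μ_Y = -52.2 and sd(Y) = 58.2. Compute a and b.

a = 3, b = 23.4

sd(Y) = a·sd(A) (a > 0), so a = 58.2/19.4 = 3.
μ_Y = a·μ_A + b, so b = -52.2 − 3·(-25.2) = 23.4.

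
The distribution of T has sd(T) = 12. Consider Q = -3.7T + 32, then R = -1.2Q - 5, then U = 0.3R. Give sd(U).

sd(U) = 15.984

sd(Q) = |-3.7|·12 = 44.4.
sd(R) = |-1.2|·44.4 = 53.28.
sd(U) = |0.3|·53.28 = 15.984.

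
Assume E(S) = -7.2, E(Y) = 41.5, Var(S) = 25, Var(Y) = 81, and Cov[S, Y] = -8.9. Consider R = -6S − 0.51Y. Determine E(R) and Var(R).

E(R) = (-6)·E(S) + (-0.51)·E(Y) = (-6)·(-7.2) + (-0.51)·41.5 = 22.035.
Var(R) = a²·Var(S) + b²·Var(Y) + 2ab·Cov[S, Y] with a = -6, b = -0.51.
= (-6)²·25 + (-0.51)²·81 + 2·(-6)·(-0.51)·(-8.9)
= 900 + 21.0681 + (-54.468) = 866.6001.

E(R) = 22.035, Var(R) = 866.6001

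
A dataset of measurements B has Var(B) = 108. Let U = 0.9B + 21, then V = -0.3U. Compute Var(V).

Var(V) = 7.8732

Var(U) = 0.9²·108 = 87.48.
Var(V) = (-0.3)²·87.48 = 7.8732.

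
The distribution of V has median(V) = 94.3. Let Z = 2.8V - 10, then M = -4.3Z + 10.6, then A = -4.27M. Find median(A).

median(A) = 4619.16644

median(Z) = 2.8·94.3 + (-10) = 254.04.
median(M) = (-4.3)·254.04 + 10.6 = -1081.772.
median(A) = (-4.27)·(-1081.772) = 4619.16644.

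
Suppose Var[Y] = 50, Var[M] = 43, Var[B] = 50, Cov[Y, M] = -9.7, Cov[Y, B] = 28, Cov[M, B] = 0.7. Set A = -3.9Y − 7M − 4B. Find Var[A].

Var[A] = 4050.68

Var[A] = a²·Var[Y] + b²·Var[M] + c²·Var[B] + 2ab·Cov[Y, M] + 2ac·Cov[Y, B] + 2bc·Cov[M, B], with a = -3.9, b = -7, c = -4.
= 760.5 + 2107 + 800 + (-529.62) + 873.6 + 39.2
= 4050.68.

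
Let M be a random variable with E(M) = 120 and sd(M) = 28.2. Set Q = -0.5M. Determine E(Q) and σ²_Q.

Q = -0.5M is linear with a = -0.5, b = 0.
E(Q) = a·E(M) + b = (-0.5)·120 = -60.
σ²_M = 28.2² = 795.24.
σ²_Q = a²·σ²_M = (-0.5)²·795.24 = 198.81.

E(Q) = -60, σ²_Q = 198.81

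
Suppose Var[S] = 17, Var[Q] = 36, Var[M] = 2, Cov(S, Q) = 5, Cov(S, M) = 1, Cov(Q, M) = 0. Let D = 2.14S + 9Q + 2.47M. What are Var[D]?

Var[D] = a²·Var[S] + b²·Var[Q] + c²·Var[M] + 2ab·Cov(S, Q) + 2ac·Cov(S, M) + 2bc·Cov(Q, M), with a = 2.14, b = 9, c = 2.47.
= 77.8532 + 2916 + 12.2018 + 192.6 + 10.5716 + 0
= 3209.2266.

Var[D] = 3209.2266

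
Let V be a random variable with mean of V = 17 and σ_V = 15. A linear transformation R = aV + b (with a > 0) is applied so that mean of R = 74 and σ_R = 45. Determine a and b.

σ_R = a·σ_V (a > 0), so a = 45/15 = 3.
mean of R = a·mean of V + b, so b = 74 − 3·17 = 23.

a = 3, b = 23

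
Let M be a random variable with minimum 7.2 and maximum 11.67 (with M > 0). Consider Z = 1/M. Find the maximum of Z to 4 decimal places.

max(Z) = 0.1389

1/M is decreasing on this domain, so max(Z) comes from min(M) = 7.2: max(Z) = 1/(7.2) ≈ 0.1389.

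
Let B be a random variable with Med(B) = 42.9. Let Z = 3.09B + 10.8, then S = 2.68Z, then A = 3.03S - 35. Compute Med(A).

Med(A) = 1129.1486644

Med(Z) = 3.09·42.9 + 10.8 = 143.361.
Med(S) = 2.68·143.361 = 384.20748.
Med(A) = 3.03·384.20748 + (-35) = 1129.1486644.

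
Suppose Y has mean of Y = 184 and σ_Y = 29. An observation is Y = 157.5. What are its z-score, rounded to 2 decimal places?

z = -0.91

z = (Y − mean of Y) / σ_Y = (157.5 − 184) / 29 ≈ -0.91.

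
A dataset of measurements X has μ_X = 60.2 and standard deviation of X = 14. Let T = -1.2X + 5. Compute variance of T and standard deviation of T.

variance of T = 282.24, standard deviation of T = 16.8

T = -1.2X + 5 is linear with a = -1.2, b = 5.
variance of X = 14² = 196.
variance of T = a²·variance of X = (-1.2)²·196 = 282.24 (the additive constant 5 does not affect variance).
standard deviation of T = |a|·standard deviation of X = |-1.2|·14 = 16.8.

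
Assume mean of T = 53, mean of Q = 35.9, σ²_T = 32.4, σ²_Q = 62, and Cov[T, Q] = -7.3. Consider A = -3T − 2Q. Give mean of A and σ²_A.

mean of A = -230.8, σ²_A = 452

mean of A = (-3)·mean of T + (-2)·mean of Q = (-3)·53 + (-2)·35.9 = -230.8.
σ²_A = a²·σ²_T + b²·σ²_Q + 2ab·Cov[T, Q] with a = -3, b = -2.
= (-3)²·32.4 + (-2)²·62 + 2·(-3)·(-2)·(-7.3)
= 291.6 + 248 + (-87.6) = 452.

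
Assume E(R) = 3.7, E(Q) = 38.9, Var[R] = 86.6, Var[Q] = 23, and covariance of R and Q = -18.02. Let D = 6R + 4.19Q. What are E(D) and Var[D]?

E(D) = 185.191, Var[D] = 2615.3447

E(D) = 6·E(R) + 4.19·E(Q) = 6·3.7 + 4.19·38.9 = 185.191.
Var[D] = a²·Var[R] + b²·Var[Q] + 2ab·covariance of R and Q with a = 6, b = 4.19.
= 6²·86.6 + 4.19²·23 + 2·6·4.19·(-18.02)
= 3117.6 + 403.7903 + (-906.0456) = 2615.3447.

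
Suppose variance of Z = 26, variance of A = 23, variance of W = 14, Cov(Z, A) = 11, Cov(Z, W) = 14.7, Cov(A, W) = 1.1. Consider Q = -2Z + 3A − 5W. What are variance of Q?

variance of Q = 790

variance of Q = a²·variance of Z + b²·variance of A + c²·variance of W + 2ab·Cov(Z, A) + 2ac·Cov(Z, W) + 2bc·Cov(A, W), with a = -2, b = 3, c = -5.
= 104 + 207 + 350 + (-132) + 294 + (-33)
= 790.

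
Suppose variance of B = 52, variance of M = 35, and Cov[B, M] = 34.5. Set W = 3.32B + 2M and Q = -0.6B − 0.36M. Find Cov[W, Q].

Cov[W, Q] = -211.4184

By bilinearity, Cov[W, Q] = ac·variance of B + bd·variance of M + (ad+bc)·Cov[B, M], with a=3.32, b=2, c=-0.6, d=-0.36.
ac·variance of B = 3.32·(-0.6)·52 = -103.584
bd·variance of M = 2·(-0.36)·35 = -25.2
(ad+bc)·Cov[B, M] = (-2.3952)·34.5 = -82.6344
Cov[W, Q] = -103.584 + (-25.2) + (-82.6344) = -211.4184.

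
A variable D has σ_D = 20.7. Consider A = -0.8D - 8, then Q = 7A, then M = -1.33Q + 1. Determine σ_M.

σ_A = |-0.8|·20.7 = 16.56.
σ_Q = |7|·16.56 = 115.92.
σ_M = |-1.33|·115.92 = 154.1736.

σ_M = 154.1736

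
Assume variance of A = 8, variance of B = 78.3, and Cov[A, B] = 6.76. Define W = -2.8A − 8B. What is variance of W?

variance of W = 5376.768

variance of W = a²·variance of A + b²·variance of B + 2ab·Cov[A, B] with a = -2.8, b = -8.
= (-2.8)²·8 + (-8)²·78.3 + 2·(-2.8)·(-8)·6.76
= 62.72 + 5011.2 + 302.848 = 5376.768.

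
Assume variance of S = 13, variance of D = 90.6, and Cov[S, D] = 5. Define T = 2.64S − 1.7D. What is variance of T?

variance of T = a²·variance of S + b²·variance of D + 2ab·Cov[S, D] with a = 2.64, b = -1.7.
= 2.64²·13 + (-1.7)²·90.6 + 2·2.64·(-1.7)·5
= 90.6048 + 261.834 + (-44.88) = 307.5588.

variance of T = 307.5588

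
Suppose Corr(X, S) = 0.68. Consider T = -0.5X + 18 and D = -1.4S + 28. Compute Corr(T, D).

Linear rescalings preserve correlation up to sign; here the slopes -0.5 and -1.4 have the same sign, so Corr(T, D) = Corr(X, S) = 0.68.

Corr(T, D) = 0.68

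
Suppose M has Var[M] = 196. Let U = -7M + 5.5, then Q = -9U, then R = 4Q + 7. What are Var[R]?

Var[U] = (-7)²·196 = 9604.
Var[Q] = (-9)²·9604 = 777924.
Var[R] = 4²·777924 = 12446784.

Var[R] = 12446784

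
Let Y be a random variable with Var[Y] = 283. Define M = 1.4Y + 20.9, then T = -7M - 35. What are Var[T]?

Var[T] = 27179.32

Var[M] = 1.4²·283 = 554.68.
Var[T] = (-7)²·554.68 = 27179.32.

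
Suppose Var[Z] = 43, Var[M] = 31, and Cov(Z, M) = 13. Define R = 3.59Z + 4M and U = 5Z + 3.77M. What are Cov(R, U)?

By bilinearity, Cov(R, U) = ac·Var[Z] + bd·Var[M] + (ad+bc)·Cov(Z, M), with a=3.59, b=4, c=5, d=3.77.
ac·Var[Z] = 3.59·5·43 = 771.85
bd·Var[M] = 4·3.77·31 = 467.48
(ad+bc)·Cov(Z, M) = (33.5343)·13 = 435.9459
Cov(R, U) = 771.85 + 467.48 + 435.9459 = 1675.2759.

Cov(R, U) = 1675.2759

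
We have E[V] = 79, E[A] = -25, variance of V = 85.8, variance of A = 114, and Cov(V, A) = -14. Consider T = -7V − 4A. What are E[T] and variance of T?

E[T] = (-7)·E[V] + (-4)·E[A] = (-7)·79 + (-4)·(-25) = -453.
variance of T = a²·variance of V + b²·variance of A + 2ab·Cov(V, A) with a = -7, b = -4.
= (-7)²·85.8 + (-4)²·114 + 2·(-7)·(-4)·(-14)
= 4204.2 + 1824 + (-784) = 5244.2.

E[T] = -453, variance of T = 5244.2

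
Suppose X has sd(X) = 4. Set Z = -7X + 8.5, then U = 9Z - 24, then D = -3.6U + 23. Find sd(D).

sd(Z) = |-7|·4 = 28.
sd(U) = |9|·28 = 252.
sd(D) = |-3.6|·252 = 907.2.

sd(D) = 907.2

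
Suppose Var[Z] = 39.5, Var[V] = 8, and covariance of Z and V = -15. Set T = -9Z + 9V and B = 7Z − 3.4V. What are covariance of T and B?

By bilinearity, covariance of T and B = ac·Var[Z] + bd·Var[V] + (ad+bc)·covariance of Z and V, with a=-9, b=9, c=7, d=-3.4.
ac·Var[Z] = (-9)·7·39.5 = -2488.5
bd·Var[V] = 9·(-3.4)·8 = -244.8
(ad+bc)·covariance of Z and V = (93.6)·(-15) = -1404
covariance of T and B = -2488.5 + (-244.8) + (-1404) = -4137.3.

covariance of T and B = -4137.3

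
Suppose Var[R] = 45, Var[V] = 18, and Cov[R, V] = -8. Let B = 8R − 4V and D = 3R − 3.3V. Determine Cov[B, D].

Cov[B, D] = 1624.8

By bilinearity, Cov[B, D] = ac·Var[R] + bd·Var[V] + (ad+bc)·Cov[R, V], with a=8, b=-4, c=3, d=-3.3.
ac·Var[R] = 8·3·45 = 1080
bd·Var[V] = (-4)·(-3.3)·18 = 237.6
(ad+bc)·Cov[R, V] = (-38.4)·(-8) = 307.2
Cov[B, D] = 1080 + 237.6 + 307.2 = 1624.8.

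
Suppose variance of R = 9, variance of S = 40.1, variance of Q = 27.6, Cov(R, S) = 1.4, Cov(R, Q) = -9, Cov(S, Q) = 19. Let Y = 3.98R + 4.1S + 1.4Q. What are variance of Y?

variance of Y = 1034.255

variance of Y = a²·variance of R + b²·variance of S + c²·variance of Q + 2ab·Cov(R, S) + 2ac·Cov(R, Q) + 2bc·Cov(S, Q), with a = 3.98, b = 4.1, c = 1.4.
= 142.5636 + 674.081 + 54.096 + 45.6904 + (-100.296) + 218.12
= 1034.255.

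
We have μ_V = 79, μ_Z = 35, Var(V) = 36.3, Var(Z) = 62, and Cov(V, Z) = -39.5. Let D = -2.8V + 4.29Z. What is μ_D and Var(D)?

μ_D = -71.05, Var(D) = 2374.5942

μ_D = (-2.8)·μ_V + 4.29·μ_Z = (-2.8)·79 + 4.29·35 = -71.05.
Var(D) = a²·Var(V) + b²·Var(Z) + 2ab·Cov(V, Z) with a = -2.8, b = 4.29.
= (-2.8)²·36.3 + 4.29²·62 + 2·(-2.8)·4.29·(-39.5)
= 284.592 + 1141.0542 + 948.948 = 2374.5942.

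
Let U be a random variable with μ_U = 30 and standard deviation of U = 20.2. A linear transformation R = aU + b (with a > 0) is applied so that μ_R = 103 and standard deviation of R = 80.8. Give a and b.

standard deviation of R = a·standard deviation of U (a > 0), so a = 80.8/20.2 = 4.
μ_R = a·μ_U + b, so b = 103 − 4·30 = -17.

a = 4, b = -17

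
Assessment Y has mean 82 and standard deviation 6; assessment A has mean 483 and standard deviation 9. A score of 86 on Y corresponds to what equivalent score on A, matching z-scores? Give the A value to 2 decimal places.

z = (86 − 82)/6 ≈ 0.6667.
A = 483 + z·9 = 483 + (86 − 82)·9/6 = 489.00.

A = 489.00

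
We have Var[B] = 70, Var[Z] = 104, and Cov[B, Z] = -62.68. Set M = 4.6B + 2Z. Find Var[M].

Var[M] = a²·Var[B] + b²·Var[Z] + 2ab·Cov[B, Z] with a = 4.6, b = 2.
= 4.6²·70 + 2²·104 + 2·4.6·2·(-62.68)
= 1481.2 + 416 + (-1153.312) = 743.888.

Var[M] = 743.888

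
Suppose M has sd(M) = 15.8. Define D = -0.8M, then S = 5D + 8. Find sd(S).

sd(S) = 63.2

sd(D) = |-0.8|·15.8 = 12.64.
sd(S) = |5|·12.64 = 63.2.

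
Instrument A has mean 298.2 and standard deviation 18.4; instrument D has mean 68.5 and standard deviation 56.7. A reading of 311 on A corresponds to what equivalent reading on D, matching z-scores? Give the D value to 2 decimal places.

z = (311 − 298.2)/18.4 ≈ 0.6957.
D = 68.5 + z·56.7 = 68.5 + (311 − 298.2)·56.7/18.4 ≈ 107.94.

D = 107.94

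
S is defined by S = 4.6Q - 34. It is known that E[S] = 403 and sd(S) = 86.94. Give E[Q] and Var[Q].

E[Q] = 95, Var[Q] = 357.21

From S = 4.6Q - 34: E[S] = a·E[Q] + b, so E[Q] = (E[S] − b)/a = (403 − (-34))/4.6 = 95.
Var[S] = 86.94² = 7558.5636.
Var[S] = a²·Var[Q], so Var[Q] = 7558.5636/4.6² = 357.21.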